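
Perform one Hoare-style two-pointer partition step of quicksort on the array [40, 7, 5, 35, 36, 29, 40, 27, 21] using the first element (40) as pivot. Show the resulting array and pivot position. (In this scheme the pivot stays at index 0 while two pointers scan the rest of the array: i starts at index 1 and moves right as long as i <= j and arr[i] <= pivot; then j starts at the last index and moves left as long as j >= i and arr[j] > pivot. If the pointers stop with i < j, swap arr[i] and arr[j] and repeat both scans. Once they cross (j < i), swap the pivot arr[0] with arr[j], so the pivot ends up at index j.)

Hoare-style two-pointer partition with pivot = 40:

Initial array: [40, 7, 5, 35, 36, 29, 40, 27, 21]

Pointers start at i = 1, j = 8.
i ends at 9, j ends at 8: the pointers have crossed (j < i), so scanning stops.

Swap pivot arr[0] with arr[8] to place pivot at position 8: [21, 7, 5, 35, 36, 29, 40, 27, 40]
Pivot position: 8

After partitioning with pivot 40, the array becomes [21, 7, 5, 35, 36, 29, 40, 27, 40]. The pivot is placed at index 8. All elements to the left of the pivot are <= 40, and all elements to the right are > 40.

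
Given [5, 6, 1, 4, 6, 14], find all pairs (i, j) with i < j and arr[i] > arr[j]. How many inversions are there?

Finding inversions in [5, 6, 1, 4, 6, 14]:

(0, 2): arr[0]=5 > arr[2]=1
(0, 3): arr[0]=5 > arr[3]=4
(1, 2): arr[1]=6 > arr[2]=1
(1, 3): arr[1]=6 > arr[3]=4

Total inversions: 4

The array has 4 inversion(s): (0,2), (0,3), (1,2), (1,3). Each pair (i,j) satisfies i < j and arr[i] > arr[j].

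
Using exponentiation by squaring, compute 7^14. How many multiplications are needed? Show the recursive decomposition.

Computing 7^14 by squaring (build up from 7^1; each line after the first costs one multiplication):

7^1 = 7
7^2 = (7^1)^2 = 7^2 = 49
7^3 = 7 * 7^2 = 7 * 49 = 343
7^6 = (7^3)^2 = 343^2 = 117649
7^7 = 7 * 7^6 = 7 * 117649 = 823543
7^14 = (7^7)^2 = 823543^2 = 678223072849

Result: 678223072849
Multiplications needed: 5 (5 lines after 7^1)

7^14 = 678223072849. Using exponentiation by squaring, this requires 5 multiplications. The key idea: if the exponent is even, square the half-power; if odd, multiply by the base once.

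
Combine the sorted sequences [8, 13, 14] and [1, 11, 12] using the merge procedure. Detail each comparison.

Merging process:

Compare 8 vs 1: take 1 from right. Merged: [1]
Compare 8 vs 11: take 8 from left. Merged: [1, 8]
Compare 13 vs 11: take 11 from right. Merged: [1, 8, 11]
Compare 13 vs 12: take 12 from right. Merged: [1, 8, 11, 12]
Append remaining from left: [13, 14]. Merged: [1, 8, 11, 12, 13, 14]

Final merged array: [1, 8, 11, 12, 13, 14]
Total comparisons: 4

The merged array is [1, 8, 11, 12, 13, 14], requiring 4 comparisons. The merge step runs in O(n) time where n is the total number of elements.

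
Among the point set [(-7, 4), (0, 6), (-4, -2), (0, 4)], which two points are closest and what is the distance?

Computing all pairwise distances among 4 points:

d((-7, 4), (0, 6)) = 7.2801
d((-7, 4), (-4, -2)) = 6.7082
d((-7, 4), (0, 4)) = 7.0
d((0, 6), (-4, -2)) = 8.9443
d((0, 6), (0, 4)) = 2.0 <-- minimum
d((-4, -2), (0, 4)) = 7.2111

Closest pair: (0, 6) and (0, 4) with distance 2.0

The closest pair is (0, 6) and (0, 4) with Euclidean distance 2.0. For 4 points, brute-force pairwise comparison is shown above. For large n, the divide-and-conquer algorithm (sort by x, recurse on halves, check the dividing strip) achieves O(n log n).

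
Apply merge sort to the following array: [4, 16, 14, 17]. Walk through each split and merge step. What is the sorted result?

Merge sort trace:

Split: [4, 16, 14, 17] -> [4, 16] and [14, 17]
  Split: [4, 16] -> [4] and [16]
  Merge: [4] + [16] -> [4, 16]
  Split: [14, 17] -> [14] and [17]
  Merge: [14] + [17] -> [14, 17]
Merge: [4, 16] + [14, 17] -> [4, 14, 16, 17]

Final sorted array: [4, 14, 16, 17]

The merge sort proceeds by recursively splitting the array and merging sorted halves.
After all merges, the sorted array is [4, 14, 16, 17].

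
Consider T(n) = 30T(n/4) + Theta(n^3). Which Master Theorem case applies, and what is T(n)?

Master Theorem for T(n) = 30T(n/4) + O(n^3):

a = 30, b = 4, c = 3
log_b(a) = log_4(30) = 2.4534

Case 3: c = 3 > log_4(30) = 2.4534
T(n) = O(n^3) = O(n^3)

For T(n) = 30T(n/4) + O(n^3): log_4(30) = 2.4534. This is Case 3 of the Master Theorem (c > log_b(a), work dominated by root), giving O(n^3).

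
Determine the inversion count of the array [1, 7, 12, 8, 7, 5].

Finding inversions in [1, 7, 12, 8, 7, 5]:

(1, 5): arr[1]=7 > arr[5]=5
(2, 3): arr[2]=12 > arr[3]=8
(2, 4): arr[2]=12 > arr[4]=7
(2, 5): arr[2]=12 > arr[5]=5
(3, 4): arr[3]=8 > arr[4]=7
(3, 5): arr[3]=8 > arr[5]=5
(4, 5): arr[4]=7 > arr[5]=5

Total inversions: 7

The array has 7 inversion(s): (1,5), (2,3), (2,4), (2,5), (3,4), (3,5), (4,5). Each pair (i,j) satisfies i < j and arr[i] > arr[j].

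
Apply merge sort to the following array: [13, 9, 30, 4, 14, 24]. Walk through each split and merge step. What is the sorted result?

Merge sort trace:

Split: [13, 9, 30, 4, 14, 24] -> [13, 9, 30] and [4, 14, 24]
  Split: [13, 9, 30] -> [13] and [9, 30]
    Split: [9, 30] -> [9] and [30]
    Merge: [9] + [30] -> [9, 30]
  Merge: [13] + [9, 30] -> [9, 13, 30]
  Split: [4, 14, 24] -> [4] and [14, 24]
    Split: [14, 24] -> [14] and [24]
    Merge: [14] + [24] -> [14, 24]
  Merge: [4] + [14, 24] -> [4, 14, 24]
Merge: [9, 13, 30] + [4, 14, 24] -> [4, 9, 13, 14, 24, 30]

Final sorted array: [4, 9, 13, 14, 24, 30]

The merge sort proceeds by recursively splitting the array and merging sorted halves.
After all merges, the sorted array is [4, 9, 13, 14, 24, 30].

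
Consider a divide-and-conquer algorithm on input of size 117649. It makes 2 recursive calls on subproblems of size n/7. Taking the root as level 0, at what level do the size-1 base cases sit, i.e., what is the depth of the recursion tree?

For divide and conquer with division factor 7:

Problem sizes at each level:
Level 0: 117649
Level 1: 16807
Level 2: 2401
Level 3: 343
Level 4: 49
Level 5: 7
Level 6: 1

The root is level 0 and the size-1 base case is level 6 (the tree spans levels 0 through 6, i.e. 7 levels counting the root), so the depth is the number of divisions: log_7(117649) = 6

The recursion tree depth is log_7(117649) = 6. At each level, the problem size is divided by 7, so it takes 6 divisions to reduce to a base case of size 1. The algorithm makes 2 recursive calls at each level.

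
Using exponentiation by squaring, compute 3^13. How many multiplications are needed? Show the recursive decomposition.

Computing 3^13 by squaring (build up from 3^1; each line after the first costs one multiplication):

3^1 = 3
3^2 = (3^1)^2 = 3^2 = 9
3^3 = 3 * 3^2 = 3 * 9 = 27
3^6 = (3^3)^2 = 27^2 = 729
3^12 = (3^6)^2 = 729^2 = 531441
3^13 = 3 * 3^12 = 3 * 531441 = 1594323

Result: 1594323
Multiplications needed: 5 (5 lines after 3^1)

3^13 = 1594323. Using exponentiation by squaring, this requires 5 multiplications. The key idea: if the exponent is even, square the half-power; if odd, multiply by the base once.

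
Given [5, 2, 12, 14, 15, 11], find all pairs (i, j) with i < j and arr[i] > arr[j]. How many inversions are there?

Finding inversions in [5, 2, 12, 14, 15, 11]:

(0, 1): arr[0]=5 > arr[1]=2
(2, 5): arr[2]=12 > arr[5]=11
(3, 5): arr[3]=14 > arr[5]=11
(4, 5): arr[4]=15 > arr[5]=11

Total inversions: 4

The array has 4 inversion(s): (0,1), (2,5), (3,5), (4,5). Each pair (i,j) satisfies i < j and arr[i] > arr[j].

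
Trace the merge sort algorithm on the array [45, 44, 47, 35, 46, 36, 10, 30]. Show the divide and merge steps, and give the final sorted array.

Merge sort trace:

Split: [45, 44, 47, 35, 46, 36, 10, 30] -> [45, 44, 47, 35] and [46, 36, 10, 30]
  Split: [45, 44, 47, 35] -> [45, 44] and [47, 35]
    Split: [45, 44] -> [45] and [44]
    Merge: [45] + [44] -> [44, 45]
    Split: [47, 35] -> [47] and [35]
    Merge: [47] + [35] -> [35, 47]
  Merge: [44, 45] + [35, 47] -> [35, 44, 45, 47]
  Split: [46, 36, 10, 30] -> [46, 36] and [10, 30]
    Split: [46, 36] -> [46] and [36]
    Merge: [46] + [36] -> [36, 46]
    Split: [10, 30] -> [10] and [30]
    Merge: [10] + [30] -> [10, 30]
  Merge: [36, 46] + [10, 30] -> [10, 30, 36, 46]
Merge: [35, 44, 45, 47] + [10, 30, 36, 46] -> [10, 30, 35, 36, 44, 45, 46, 47]

Final sorted array: [10, 30, 35, 36, 44, 45, 46, 47]

The merge sort proceeds by recursively splitting the array and merging sorted halves.
After all merges, the sorted array is [10, 30, 35, 36, 44, 45, 46, 47].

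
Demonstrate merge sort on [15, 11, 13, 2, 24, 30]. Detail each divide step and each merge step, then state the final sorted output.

Merge sort trace:

Split: [15, 11, 13, 2, 24, 30] -> [15, 11, 13] and [2, 24, 30]
  Split: [15, 11, 13] -> [15] and [11, 13]
    Split: [11, 13] -> [11] and [13]
    Merge: [11] + [13] -> [11, 13]
  Merge: [15] + [11, 13] -> [11, 13, 15]
  Split: [2, 24, 30] -> [2] and [24, 30]
    Split: [24, 30] -> [24] and [30]
    Merge: [24] + [30] -> [24, 30]
  Merge: [2] + [24, 30] -> [2, 24, 30]
Merge: [11, 13, 15] + [2, 24, 30] -> [2, 11, 13, 15, 24, 30]

Final sorted array: [2, 11, 13, 15, 24, 30]

The merge sort proceeds by recursively splitting the array and merging sorted halves.
After all merges, the sorted array is [2, 11, 13, 15, 24, 30].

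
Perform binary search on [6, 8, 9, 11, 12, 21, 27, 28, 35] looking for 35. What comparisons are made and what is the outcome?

Binary search for 35 in [6, 8, 9, 11, 12, 21, 27, 28, 35]:

lo=0, hi=8, mid=4, arr[mid]=12 -> 12 < 35, search right half
lo=5, hi=8, mid=6, arr[mid]=27 -> 27 < 35, search right half
lo=7, hi=8, mid=7, arr[mid]=28 -> 28 < 35, search right half
lo=8, hi=8, mid=8, arr[mid]=35 -> Found target at index 8!

Binary search finds 35 at index 8 after 4 comparisons. The search repeatedly halves the search space by comparing with the middle element.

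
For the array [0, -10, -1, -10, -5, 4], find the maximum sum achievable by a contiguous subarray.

Using Kadane's algorithm on [0, -10, -1, -10, -5, 4]:

Scanning through the array:
Position 1 (value -10): max_ending_here = -10, max_so_far = 0
Position 2 (value -1): max_ending_here = -1, max_so_far = 0
Position 3 (value -10): max_ending_here = -10, max_so_far = 0
Position 4 (value -5): max_ending_here = -5, max_so_far = 0
Position 5 (value 4): max_ending_here = 4, max_so_far = 4

Maximum subarray: [4]
Maximum sum: 4

The maximum subarray is [4] with sum 4. This subarray runs from index 5 to index 5.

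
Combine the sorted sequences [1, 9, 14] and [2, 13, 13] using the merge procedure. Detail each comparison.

Merging process:

Compare 1 vs 2: take 1 from left. Merged: [1]
Compare 9 vs 2: take 2 from right. Merged: [1, 2]
Compare 9 vs 13: take 9 from left. Merged: [1, 2, 9]
Compare 14 vs 13: take 13 from right. Merged: [1, 2, 9, 13]
Compare 14 vs 13: take 13 from right. Merged: [1, 2, 9, 13, 13]
Append remaining from left: [14]. Merged: [1, 2, 9, 13, 13, 14]

Final merged array: [1, 2, 9, 13, 13, 14]
Total comparisons: 5

The merged array is [1, 2, 9, 13, 13, 14], requiring 5 comparisons. The merge step runs in O(n) time where n is the total number of elements.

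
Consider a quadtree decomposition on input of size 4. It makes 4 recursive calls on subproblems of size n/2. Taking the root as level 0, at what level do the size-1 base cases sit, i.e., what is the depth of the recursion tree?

For divide and conquer with division factor 2:

Problem sizes at each level:
Level 0: 4
Level 1: 2
Level 2: 1

The root is level 0 and the size-1 base case is level 2 (the tree spans levels 0 through 2, i.e. 3 levels counting the root), so the depth is the number of divisions: log_2(4) = 2

The recursion tree depth is log_2(4) = 2. At each level, the problem size is divided by 2, so it takes 2 divisions to reduce to a base case of size 1. The algorithm makes 4 recursive calls at each level.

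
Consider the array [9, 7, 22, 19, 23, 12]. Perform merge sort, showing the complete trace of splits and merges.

Merge sort trace:

Split: [9, 7, 22, 19, 23, 12] -> [9, 7, 22] and [19, 23, 12]
  Split: [9, 7, 22] -> [9] and [7, 22]
    Split: [7, 22] -> [7] and [22]
    Merge: [7] + [22] -> [7, 22]
  Merge: [9] + [7, 22] -> [7, 9, 22]
  Split: [19, 23, 12] -> [19] and [23, 12]
    Split: [23, 12] -> [23] and [12]
    Merge: [23] + [12] -> [12, 23]
  Merge: [19] + [12, 23] -> [12, 19, 23]
Merge: [7, 9, 22] + [12, 19, 23] -> [7, 9, 12, 19, 22, 23]

Final sorted array: [7, 9, 12, 19, 22, 23]

The merge sort proceeds by recursively splitting the array and merging sorted halves.
After all merges, the sorted array is [7, 9, 12, 19, 22, 23].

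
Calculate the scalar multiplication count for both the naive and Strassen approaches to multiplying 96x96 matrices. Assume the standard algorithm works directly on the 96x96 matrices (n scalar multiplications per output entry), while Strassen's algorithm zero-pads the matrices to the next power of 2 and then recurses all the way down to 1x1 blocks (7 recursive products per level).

Matrix multiplication for 96x96 matrices:

Strassen's algorithm requires power-of-2 dimensions. Pad 96x96 to 128x128 (next power of 2).

Standard algorithm: 96^3 = 884736 multiplications
Strassen's algorithm: 7^(log2(128)) = 7^7 = 823543 multiplications
Savings: 884736 - 823543 = 61193 multiplications

Standard: 884736 multiplications (96^3). Strassen: 823543 multiplications (7^7, after padding to 128x128). Strassen reduces 8 recursive multiplications to 7 at each level.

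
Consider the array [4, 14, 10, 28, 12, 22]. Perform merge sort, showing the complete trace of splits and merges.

Merge sort trace:

Split: [4, 14, 10, 28, 12, 22] -> [4, 14, 10] and [28, 12, 22]
  Split: [4, 14, 10] -> [4] and [14, 10]
    Split: [14, 10] -> [14] and [10]
    Merge: [14] + [10] -> [10, 14]
  Merge: [4] + [10, 14] -> [4, 10, 14]
  Split: [28, 12, 22] -> [28] and [12, 22]
    Split: [12, 22] -> [12] and [22]
    Merge: [12] + [22] -> [12, 22]
  Merge: [28] + [12, 22] -> [12, 22, 28]
Merge: [4, 10, 14] + [12, 22, 28] -> [4, 10, 12, 14, 22, 28]

Final sorted array: [4, 10, 12, 14, 22, 28]

The merge sort proceeds by recursively splitting the array and merging sorted halves.
After all merges, the sorted array is [4, 10, 12, 14, 22, 28].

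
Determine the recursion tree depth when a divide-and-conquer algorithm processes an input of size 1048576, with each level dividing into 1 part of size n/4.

For divide and conquer with division factor 4:

Problem sizes at each level:
Level 0: 1048576
Level 1: 262144
Level 2: 65536
Level 3: 16384
Level 4: 4096
Level 5: 1024
Level 6: 256
Level 7: 64
Level 8: 16
Level 9: 4
Level 10: 1

The root is level 0 and the size-1 base case is level 10 (the tree spans levels 0 through 10, i.e. 11 levels counting the root), so the depth is the number of divisions: log_4(1048576) = 10

The recursion tree depth is log_4(1048576) = 10. At each level, the problem size is divided by 4, so it takes 10 divisions to reduce to a base case of size 1. The algorithm makes 1 recursive call at each level.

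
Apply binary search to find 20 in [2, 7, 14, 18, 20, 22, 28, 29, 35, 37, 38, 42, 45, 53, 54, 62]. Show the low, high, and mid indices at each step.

Binary search for 20 in [2, 7, 14, 18, 20, 22, 28, 29, 35, 37, 38, 42, 45, 53, 54, 62]:

lo=0, hi=15, mid=7, arr[mid]=29 -> 29 > 20, search left half
lo=0, hi=6, mid=3, arr[mid]=18 -> 18 < 20, search right half
lo=4, hi=6, mid=5, arr[mid]=22 -> 22 > 20, search left half
lo=4, hi=4, mid=4, arr[mid]=20 -> Found target at index 4!

Binary search finds 20 at index 4 after 4 comparisons. The search repeatedly halves the search space by comparing with the middle element.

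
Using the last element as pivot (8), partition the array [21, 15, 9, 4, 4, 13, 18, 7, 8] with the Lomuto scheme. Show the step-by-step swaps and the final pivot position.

Lomuto partition with pivot = 8:

Initial array: [21, 15, 9, 4, 4, 13, 18, 7, 8]

arr[0]=21 > 8: no swap
arr[1]=15 > 8: no swap
arr[2]=9 > 8: no swap
arr[3]=4 <= 8: swap with position 0, array becomes [4, 15, 9, 21, 4, 13, 18, 7, 8]
arr[4]=4 <= 8: swap with position 1, array becomes [4, 4, 9, 21, 15, 13, 18, 7, 8]
arr[5]=13 > 8: no swap
arr[6]=18 > 8: no swap
arr[7]=7 <= 8: swap with position 2, array becomes [4, 4, 7, 21, 15, 13, 18, 9, 8]

Place pivot at position 3: [4, 4, 7, 8, 15, 13, 18, 9, 21]
Pivot position: 3

After partitioning with pivot 8, the array becomes [4, 4, 7, 8, 15, 13, 18, 9, 21]. The pivot is placed at index 3. All elements to the left of the pivot are <= 8, and all elements to the right are > 8.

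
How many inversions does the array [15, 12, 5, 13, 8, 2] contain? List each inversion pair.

Finding inversions in [15, 12, 5, 13, 8, 2]:

(0, 1): arr[0]=15 > arr[1]=12
(0, 2): arr[0]=15 > arr[2]=5
(0, 3): arr[0]=15 > arr[3]=13
(0, 4): arr[0]=15 > arr[4]=8
(0, 5): arr[0]=15 > arr[5]=2
(1, 2): arr[1]=12 > arr[2]=5
(1, 4): arr[1]=12 > arr[4]=8
(1, 5): arr[1]=12 > arr[5]=2
(2, 5): arr[2]=5 > arr[5]=2
(3, 4): arr[3]=13 > arr[4]=8
(3, 5): arr[3]=13 > arr[5]=2
(4, 5): arr[4]=8 > arr[5]=2

Total inversions: 12

The array has 12 inversion(s): (0,1), (0,2), (0,3), (0,4), (0,5), (1,2), (1,4), (1,5), (2,5), (3,4), (3,5), (4,5). Each pair (i,j) satisfies i < j and arr[i] > arr[j].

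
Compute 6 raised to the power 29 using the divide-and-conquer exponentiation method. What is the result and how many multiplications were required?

Computing 6^29 by squaring (build up from 6^1; each line after the first costs one multiplication):

6^1 = 6
6^2 = (6^1)^2 = 6^2 = 36
6^3 = 6 * 6^2 = 6 * 36 = 216
6^6 = (6^3)^2 = 216^2 = 46656
6^7 = 6 * 6^6 = 6 * 46656 = 279936
6^14 = (6^7)^2 = 279936^2 = 78364164096
6^28 = (6^14)^2 = 78364164096^2 = 6140942214464815497216
6^29 = 6 * 6^28 = 6 * 6140942214464815497216 = 36845653286788892983296

Result: 36845653286788892983296
Multiplications needed: 7 (7 lines after 6^1)

6^29 = 36845653286788892983296. Using exponentiation by squaring, this requires 7 multiplications. The key idea: if the exponent is even, square the half-power; if odd, multiply by the base once.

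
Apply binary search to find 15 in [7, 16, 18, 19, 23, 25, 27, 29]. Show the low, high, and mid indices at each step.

Binary search for 15 in [7, 16, 18, 19, 23, 25, 27, 29]:

lo=0, hi=7, mid=3, arr[mid]=19 -> 19 > 15, search left half
lo=0, hi=2, mid=1, arr[mid]=16 -> 16 > 15, search left half
lo=0, hi=0, mid=0, arr[mid]=7 -> 7 < 15, search right half
lo=1 > hi=0, target 15 not found

Binary search determines that 15 is not in the array after 3 comparisons. The search space was exhausted without finding the target.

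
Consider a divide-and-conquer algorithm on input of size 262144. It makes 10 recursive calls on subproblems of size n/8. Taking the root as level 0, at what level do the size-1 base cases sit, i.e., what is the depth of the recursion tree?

For divide and conquer with division factor 8:

Problem sizes at each level:
Level 0: 262144
Level 1: 32768
Level 2: 4096
Level 3: 512
Level 4: 64
Level 5: 8
Level 6: 1

The root is level 0 and the size-1 base case is level 6 (the tree spans levels 0 through 6, i.e. 7 levels counting the root), so the depth is the number of divisions: log_8(262144) = 6

The recursion tree depth is log_8(262144) = 6. At each level, the problem size is divided by 8, so it takes 6 divisions to reduce to a base case of size 1. The algorithm makes 10 recursive calls at each level.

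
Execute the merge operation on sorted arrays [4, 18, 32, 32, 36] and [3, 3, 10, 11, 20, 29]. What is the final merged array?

Merging process:

Compare 4 vs 3: take 3 from right. Merged: [3]
Compare 4 vs 3: take 3 from right. Merged: [3, 3]
Compare 4 vs 10: take 4 from left. Merged: [3, 3, 4]
Compare 18 vs 10: take 10 from right. Merged: [3, 3, 4, 10]
Compare 18 vs 11: take 11 from right. Merged: [3, 3, 4, 10, 11]
Compare 18 vs 20: take 18 from left. Merged: [3, 3, 4, 10, 11, 18]
Compare 32 vs 20: take 20 from right. Merged: [3, 3, 4, 10, 11, 18, 20]
Compare 32 vs 29: take 29 from right. Merged: [3, 3, 4, 10, 11, 18, 20, 29]
Append remaining from left: [32, 32, 36]. Merged: [3, 3, 4, 10, 11, 18, 20, 29, 32, 32, 36]

Final merged array: [3, 3, 4, 10, 11, 18, 20, 29, 32, 32, 36]
Total comparisons: 8

The merged array is [3, 3, 4, 10, 11, 18, 20, 29, 32, 32, 36], requiring 8 comparisons. The merge step runs in O(n) time where n is the total number of elements.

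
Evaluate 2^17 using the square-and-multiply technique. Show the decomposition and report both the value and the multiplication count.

Computing 2^17 by squaring (build up from 2^1; each line after the first costs one multiplication):

2^1 = 2
2^2 = (2^1)^2 = 2^2 = 4
2^4 = (2^2)^2 = 4^2 = 16
2^8 = (2^4)^2 = 16^2 = 256
2^16 = (2^8)^2 = 256^2 = 65536
2^17 = 2 * 2^16 = 2 * 65536 = 131072

Result: 131072
Multiplications needed: 5 (5 lines after 2^1)

2^17 = 131072. Using exponentiation by squaring, this requires 5 multiplications. The key idea: if the exponent is even, square the half-power; if odd, multiply by the base once.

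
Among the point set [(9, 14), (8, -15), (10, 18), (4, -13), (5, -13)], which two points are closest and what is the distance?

Computing all pairwise distances among 5 points:

d((9, 14), (8, -15)) = 29.0172
d((9, 14), (10, 18)) = 4.1231
d((9, 14), (4, -13)) = 27.4591
d((9, 14), (5, -13)) = 27.2947
d((8, -15), (10, 18)) = 33.0606
d((8, -15), (4, -13)) = 4.4721
d((8, -15), (5, -13)) = 3.6056
d((10, 18), (4, -13)) = 31.5753
d((10, 18), (5, -13)) = 31.4006
d((4, -13), (5, -13)) = 1.0 <-- minimum

Closest pair: (4, -13) and (5, -13) with distance 1.0

The closest pair is (4, -13) and (5, -13) with Euclidean distance 1.0. For 5 points, brute-force pairwise comparison is shown above. For large n, the divide-and-conquer algorithm (sort by x, recurse on halves, check the dividing strip) achieves O(n log n).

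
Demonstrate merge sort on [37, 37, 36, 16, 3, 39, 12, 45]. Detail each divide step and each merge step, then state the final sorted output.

Merge sort trace:

Split: [37, 37, 36, 16, 3, 39, 12, 45] -> [37, 37, 36, 16] and [3, 39, 12, 45]
  Split: [37, 37, 36, 16] -> [37, 37] and [36, 16]
    Split: [37, 37] -> [37] and [37]
    Merge: [37] + [37] -> [37, 37]
    Split: [36, 16] -> [36] and [16]
    Merge: [36] + [16] -> [16, 36]
  Merge: [37, 37] + [16, 36] -> [16, 36, 37, 37]
  Split: [3, 39, 12, 45] -> [3, 39] and [12, 45]
    Split: [3, 39] -> [3] and [39]
    Merge: [3] + [39] -> [3, 39]
    Split: [12, 45] -> [12] and [45]
    Merge: [12] + [45] -> [12, 45]
  Merge: [3, 39] + [12, 45] -> [3, 12, 39, 45]
Merge: [16, 36, 37, 37] + [3, 12, 39, 45] -> [3, 12, 16, 36, 37, 37, 39, 45]

Final sorted array: [3, 12, 16, 36, 37, 37, 39, 45]

The merge sort proceeds by recursively splitting the array and merging sorted halves.
After all merges, the sorted array is [3, 12, 16, 36, 37, 37, 39, 45].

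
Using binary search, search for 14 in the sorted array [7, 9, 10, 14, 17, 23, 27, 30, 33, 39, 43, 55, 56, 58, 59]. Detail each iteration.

Binary search for 14 in [7, 9, 10, 14, 17, 23, 27, 30, 33, 39, 43, 55, 56, 58, 59]:

lo=0, hi=14, mid=7, arr[mid]=30 -> 30 > 14, search left half
lo=0, hi=6, mid=3, arr[mid]=14 -> Found target at index 3!

Binary search finds 14 at index 3 after 2 comparisons. The search repeatedly halves the search space by comparing with the middle element.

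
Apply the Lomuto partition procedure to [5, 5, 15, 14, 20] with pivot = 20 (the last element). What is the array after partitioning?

Lomuto partition with pivot = 20:

Initial array: [5, 5, 15, 14, 20]

arr[0]=5 <= 20: swap with position 0, array becomes [5, 5, 15, 14, 20]
arr[1]=5 <= 20: swap with position 1, array becomes [5, 5, 15, 14, 20]
arr[2]=15 <= 20: swap with position 2, array becomes [5, 5, 15, 14, 20]
arr[3]=14 <= 20: swap with position 3, array becomes [5, 5, 15, 14, 20]

Place pivot at position 4: [5, 5, 15, 14, 20]
Pivot position: 4

After partitioning with pivot 20, the array becomes [5, 5, 15, 14, 20]. The pivot is placed at index 4. All elements to the left of the pivot are <= 20, and all elements to the right are > 20.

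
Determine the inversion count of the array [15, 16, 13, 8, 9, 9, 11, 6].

Finding inversions in [15, 16, 13, 8, 9, 9, 11, 6]:

(0, 2): arr[0]=15 > arr[2]=13
(0, 3): arr[0]=15 > arr[3]=8
(0, 4): arr[0]=15 > arr[4]=9
(0, 5): arr[0]=15 > arr[5]=9
(0, 6): arr[0]=15 > arr[6]=11
(0, 7): arr[0]=15 > arr[7]=6
(1, 2): arr[1]=16 > arr[2]=13
(1, 3): arr[1]=16 > arr[3]=8
(1, 4): arr[1]=16 > arr[4]=9
(1, 5): arr[1]=16 > arr[5]=9
(1, 6): arr[1]=16 > arr[6]=11
(1, 7): arr[1]=16 > arr[7]=6
(2, 3): arr[2]=13 > arr[3]=8
(2, 4): arr[2]=13 > arr[4]=9
(2, 5): arr[2]=13 > arr[5]=9
(2, 6): arr[2]=13 > arr[6]=11
(2, 7): arr[2]=13 > arr[7]=6
(3, 7): arr[3]=8 > arr[7]=6
(4, 7): arr[4]=9 > arr[7]=6
(5, 7): arr[5]=9 > arr[7]=6
(6, 7): arr[6]=11 > arr[7]=6

Total inversions: 21

The array has 21 inversion(s): (0,2), (0,3), (0,4), (0,5), (0,6), (0,7), (1,2), (1,3), (1,4), (1,5), (1,6), (1,7), (2,3), (2,4), (2,5), (2,6), (2,7), (3,7), (4,7), (5,7), (6,7). Each pair (i,j) satisfies i < j and arr[i] > arr[j].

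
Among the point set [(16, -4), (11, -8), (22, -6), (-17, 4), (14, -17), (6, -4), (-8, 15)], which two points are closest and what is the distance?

Computing all pairwise distances among 7 points:

d((16, -4), (11, -8)) = 6.4031
d((16, -4), (22, -6)) = 6.3246 <-- minimum
d((16, -4), (-17, 4)) = 33.9559
d((16, -4), (14, -17)) = 13.1529
d((16, -4), (6, -4)) = 10.0
d((16, -4), (-8, 15)) = 30.6105
d((11, -8), (22, -6)) = 11.1803
d((11, -8), (-17, 4)) = 30.4631
d((11, -8), (14, -17)) = 9.4868
d((11, -8), (6, -4)) = 6.4031
d((11, -8), (-8, 15)) = 29.8329
d((22, -6), (-17, 4)) = 40.2616
d((22, -6), (14, -17)) = 13.6015
d((22, -6), (6, -4)) = 16.1245
d((22, -6), (-8, 15)) = 36.6197
d((-17, 4), (14, -17)) = 37.4433
d((-17, 4), (6, -4)) = 24.3516
d((-17, 4), (-8, 15)) = 14.2127
d((14, -17), (6, -4)) = 15.2643
d((14, -17), (-8, 15)) = 38.833
d((6, -4), (-8, 15)) = 23.6008

Closest pair: (16, -4) and (22, -6) with distance 6.3246

The closest pair is (16, -4) and (22, -6) with Euclidean distance 6.3246. For 7 points, brute-force pairwise comparison is shown above. For large n, the divide-and-conquer algorithm (sort by x, recurse on halves, check the dividing strip) achieves O(n log n).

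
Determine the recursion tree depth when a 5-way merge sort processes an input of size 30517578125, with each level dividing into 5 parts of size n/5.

For divide and conquer with division factor 5:

Problem sizes at each level:
Level 0: 30517578125
Level 1: 6103515625
Level 2: 1220703125
Level 3: 244140625
Level 4: 48828125
Level 5: 9765625
Level 6: 1953125
Level 7: 390625
Level 8: 78125
Level 9: 15625
Level 10: 3125
Level 11: 625
Level 12: 125
Level 13: 25
Level 14: 5
Level 15: 1

The root is level 0 and the size-1 base case is level 15 (the tree spans levels 0 through 15, i.e. 16 levels counting the root), so the depth is the number of divisions: log_5(30517578125) = 15

The recursion tree depth is log_5(30517578125) = 15. At each level, the problem size is divided by 5, so it takes 15 divisions to reduce to a base case of size 1. The algorithm makes 5 recursive calls at each level.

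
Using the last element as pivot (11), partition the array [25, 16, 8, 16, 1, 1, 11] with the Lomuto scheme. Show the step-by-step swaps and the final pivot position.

Lomuto partition with pivot = 11:

Initial array: [25, 16, 8, 16, 1, 1, 11]

arr[0]=25 > 11: no swap
arr[1]=16 > 11: no swap
arr[2]=8 <= 11: swap with position 0, array becomes [8, 16, 25, 16, 1, 1, 11]
arr[3]=16 > 11: no swap
arr[4]=1 <= 11: swap with position 1, array becomes [8, 1, 25, 16, 16, 1, 11]
arr[5]=1 <= 11: swap with position 2, array becomes [8, 1, 1, 16, 16, 25, 11]

Place pivot at position 3: [8, 1, 1, 11, 16, 25, 16]
Pivot position: 3

After partitioning with pivot 11, the array becomes [8, 1, 1, 11, 16, 25, 16]. The pivot is placed at index 3. All elements to the left of the pivot are <= 11, and all elements to the right are > 11.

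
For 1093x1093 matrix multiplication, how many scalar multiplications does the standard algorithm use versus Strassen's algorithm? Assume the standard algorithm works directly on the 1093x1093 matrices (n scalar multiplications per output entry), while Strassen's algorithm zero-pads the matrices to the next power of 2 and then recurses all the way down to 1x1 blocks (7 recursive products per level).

Matrix multiplication for 1093x1093 matrices:

Strassen's algorithm requires power-of-2 dimensions. Pad 1093x1093 to 2048x2048 (next power of 2).

Standard algorithm: 1093^3 = 1305751357 multiplications
Strassen's algorithm: 7^(log2(2048)) = 7^11 = 1977326743 multiplications
Difference: 1305751357 - 1977326743 = -671575386 (Strassen uses MORE here due to padding overhead — for small or just-over-power-of-2 n, padding can outweigh the per-level savings)

Standard: 1305751357 multiplications (1093^3). Strassen: 1977326743 multiplications (7^11, after padding to 2048x2048). Strassen reduces 8 recursive multiplications to 7 at each level.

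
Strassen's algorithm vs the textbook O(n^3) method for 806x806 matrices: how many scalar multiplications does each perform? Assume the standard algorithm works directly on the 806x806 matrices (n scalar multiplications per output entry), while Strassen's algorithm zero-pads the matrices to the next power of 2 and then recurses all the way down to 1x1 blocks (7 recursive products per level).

Matrix multiplication for 806x806 matrices:

Strassen's algorithm requires power-of-2 dimensions. Pad 806x806 to 1024x1024 (next power of 2).

Standard algorithm: 806^3 = 523606616 multiplications
Strassen's algorithm: 7^(log2(1024)) = 7^10 = 282475249 multiplications
Savings: 523606616 - 282475249 = 241131367 multiplications

Standard: 523606616 multiplications (806^3). Strassen: 282475249 multiplications (7^10, after padding to 1024x1024). Strassen reduces 8 recursive multiplications to 7 at each level.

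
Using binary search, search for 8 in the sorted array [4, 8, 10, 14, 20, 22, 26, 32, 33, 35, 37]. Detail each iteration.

Binary search for 8 in [4, 8, 10, 14, 20, 22, 26, 32, 33, 35, 37]:

lo=0, hi=10, mid=5, arr[mid]=22 -> 22 > 8, search left half
lo=0, hi=4, mid=2, arr[mid]=10 -> 10 > 8, search left half
lo=0, hi=1, mid=0, arr[mid]=4 -> 4 < 8, search right half
lo=1, hi=1, mid=1, arr[mid]=8 -> Found target at index 1!

Binary search finds 8 at index 1 after 4 comparisons. The search repeatedly halves the search space by comparing with the middle element.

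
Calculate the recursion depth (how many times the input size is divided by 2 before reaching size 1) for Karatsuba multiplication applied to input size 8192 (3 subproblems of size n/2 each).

For divide and conquer with division factor 2:

Problem sizes at each level:
Level 0: 8192
Level 1: 4096
Level 2: 2048
Level 3: 1024
Level 4: 512
Level 5: 256
Level 6: 128
Level 7: 64
Level 8: 32
Level 9: 16
Level 10: 8
Level 11: 4
Level 12: 2
Level 13: 1

The root is level 0 and the size-1 base case is level 13 (the tree spans levels 0 through 13, i.e. 14 levels counting the root), so the depth is the number of divisions: log_2(8192) = 13

The recursion tree depth is log_2(8192) = 13. At each level, the problem size is divided by 2, so it takes 13 divisions to reduce to a base case of size 1. The algorithm makes 3 recursive calls at each level.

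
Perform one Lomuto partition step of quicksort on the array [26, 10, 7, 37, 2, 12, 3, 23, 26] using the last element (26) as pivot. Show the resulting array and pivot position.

Lomuto partition with pivot = 26:

Initial array: [26, 10, 7, 37, 2, 12, 3, 23, 26]

arr[0]=26 <= 26: swap with position 0, array becomes [26, 10, 7, 37, 2, 12, 3, 23, 26]
arr[1]=10 <= 26: swap with position 1, array becomes [26, 10, 7, 37, 2, 12, 3, 23, 26]
arr[2]=7 <= 26: swap with position 2, array becomes [26, 10, 7, 37, 2, 12, 3, 23, 26]
arr[3]=37 > 26: no swap
arr[4]=2 <= 26: swap with position 3, array becomes [26, 10, 7, 2, 37, 12, 3, 23, 26]
arr[5]=12 <= 26: swap with position 4, array becomes [26, 10, 7, 2, 12, 37, 3, 23, 26]
arr[6]=3 <= 26: swap with position 5, array becomes [26, 10, 7, 2, 12, 3, 37, 23, 26]
arr[7]=23 <= 26: swap with position 6, array becomes [26, 10, 7, 2, 12, 3, 23, 37, 26]

Place pivot at position 7: [26, 10, 7, 2, 12, 3, 23, 26, 37]
Pivot position: 7

After partitioning with pivot 26, the array becomes [26, 10, 7, 2, 12, 3, 23, 26, 37]. The pivot is placed at index 7. All elements to the left of the pivot are <= 26, and all elements to the right are > 26.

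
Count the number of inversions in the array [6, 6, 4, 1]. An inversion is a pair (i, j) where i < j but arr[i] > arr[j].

Finding inversions in [6, 6, 4, 1]:

(0, 2): arr[0]=6 > arr[2]=4
(0, 3): arr[0]=6 > arr[3]=1
(1, 2): arr[1]=6 > arr[2]=4
(1, 3): arr[1]=6 > arr[3]=1
(2, 3): arr[2]=4 > arr[3]=1

Total inversions: 5

The array has 5 inversion(s): (0,2), (0,3), (1,2), (1,3), (2,3). Each pair (i,j) satisfies i < j and arr[i] > arr[j].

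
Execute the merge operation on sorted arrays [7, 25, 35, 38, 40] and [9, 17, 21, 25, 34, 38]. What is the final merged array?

Merging process:

Compare 7 vs 9: take 7 from left. Merged: [7]
Compare 25 vs 9: take 9 from right. Merged: [7, 9]
Compare 25 vs 17: take 17 from right. Merged: [7, 9, 17]
Compare 25 vs 21: take 21 from right. Merged: [7, 9, 17, 21]
Compare 25 vs 25: take 25 from left. Merged: [7, 9, 17, 21, 25]
Compare 35 vs 25: take 25 from right. Merged: [7, 9, 17, 21, 25, 25]
Compare 35 vs 34: take 34 from right. Merged: [7, 9, 17, 21, 25, 25, 34]
Compare 35 vs 38: take 35 from left. Merged: [7, 9, 17, 21, 25, 25, 34, 35]
Compare 38 vs 38: take 38 from left. Merged: [7, 9, 17, 21, 25, 25, 34, 35, 38]
Compare 40 vs 38: take 38 from right. Merged: [7, 9, 17, 21, 25, 25, 34, 35, 38, 38]
Append remaining from left: [40]. Merged: [7, 9, 17, 21, 25, 25, 34, 35, 38, 38, 40]

Final merged array: [7, 9, 17, 21, 25, 25, 34, 35, 38, 38, 40]
Total comparisons: 10

The merged array is [7, 9, 17, 21, 25, 25, 34, 35, 38, 38, 40], requiring 10 comparisons. The merge step runs in O(n) time where n is the total number of elements.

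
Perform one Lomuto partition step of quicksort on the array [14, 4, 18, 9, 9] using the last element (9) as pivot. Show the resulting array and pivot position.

Lomuto partition with pivot = 9:

Initial array: [14, 4, 18, 9, 9]

arr[0]=14 > 9: no swap
arr[1]=4 <= 9: swap with position 0, array becomes [4, 14, 18, 9, 9]
arr[2]=18 > 9: no swap
arr[3]=9 <= 9: swap with position 1, array becomes [4, 9, 18, 14, 9]

Place pivot at position 2: [4, 9, 9, 14, 18]
Pivot position: 2

After partitioning with pivot 9, the array becomes [4, 9, 9, 14, 18]. The pivot is placed at index 2. All elements to the left of the pivot are <= 9, and all elements to the right are > 9.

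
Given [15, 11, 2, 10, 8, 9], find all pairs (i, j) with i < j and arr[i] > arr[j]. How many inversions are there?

Finding inversions in [15, 11, 2, 10, 8, 9]:

(0, 1): arr[0]=15 > arr[1]=11
(0, 2): arr[0]=15 > arr[2]=2
(0, 3): arr[0]=15 > arr[3]=10
(0, 4): arr[0]=15 > arr[4]=8
(0, 5): arr[0]=15 > arr[5]=9
(1, 2): arr[1]=11 > arr[2]=2
(1, 3): arr[1]=11 > arr[3]=10
(1, 4): arr[1]=11 > arr[4]=8
(1, 5): arr[1]=11 > arr[5]=9
(3, 4): arr[3]=10 > arr[4]=8
(3, 5): arr[3]=10 > arr[5]=9

Total inversions: 11

The array has 11 inversion(s): (0,1), (0,2), (0,3), (0,4), (0,5), (1,2), (1,3), (1,4), (1,5), (3,4), (3,5). Each pair (i,j) satisfies i < j and arr[i] > arr[j].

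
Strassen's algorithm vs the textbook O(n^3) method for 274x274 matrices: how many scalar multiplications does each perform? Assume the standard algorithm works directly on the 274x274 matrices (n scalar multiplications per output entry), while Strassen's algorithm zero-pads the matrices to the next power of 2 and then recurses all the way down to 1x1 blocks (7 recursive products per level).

Matrix multiplication for 274x274 matrices:

Strassen's algorithm requires power-of-2 dimensions. Pad 274x274 to 512x512 (next power of 2).

Standard algorithm: 274^3 = 20570824 multiplications
Strassen's algorithm: 7^(log2(512)) = 7^9 = 40353607 multiplications
Difference: 20570824 - 40353607 = -19782783 (Strassen uses MORE here due to padding overhead — for small or just-over-power-of-2 n, padding can outweigh the per-level savings)

Standard: 20570824 multiplications (274^3). Strassen: 40353607 multiplications (7^9, after padding to 512x512). Strassen reduces 8 recursive multiplications to 7 at each level.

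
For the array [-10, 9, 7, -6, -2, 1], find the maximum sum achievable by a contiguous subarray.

Using Kadane's algorithm on [-10, 9, 7, -6, -2, 1]:

Scanning through the array:
Position 1 (value 9): max_ending_here = 9, max_so_far = 9
Position 2 (value 7): max_ending_here = 16, max_so_far = 16
Position 3 (value -6): max_ending_here = 10, max_so_far = 16
Position 4 (value -2): max_ending_here = 8, max_so_far = 16
Position 5 (value 1): max_ending_here = 9, max_so_far = 16

Maximum subarray: [9, 7]
Maximum sum: 16

The maximum subarray is [9, 7] with sum 16. This subarray runs from index 1 to index 2.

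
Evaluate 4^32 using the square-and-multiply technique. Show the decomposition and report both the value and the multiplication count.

Computing 4^32 by squaring (build up from 4^1; each line after the first costs one multiplication):

4^1 = 4
4^2 = (4^1)^2 = 4^2 = 16
4^4 = (4^2)^2 = 16^2 = 256
4^8 = (4^4)^2 = 256^2 = 65536
4^16 = (4^8)^2 = 65536^2 = 4294967296
4^32 = (4^16)^2 = 4294967296^2 = 18446744073709551616

Result: 18446744073709551616
Multiplications needed: 5 (5 lines after 4^1)

4^32 = 18446744073709551616. Using exponentiation by squaring, this requires 5 multiplications. The key idea: if the exponent is even, square the half-power; if odd, multiply by the base once.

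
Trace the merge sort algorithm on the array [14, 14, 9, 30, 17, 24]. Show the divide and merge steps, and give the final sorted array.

Merge sort trace:

Split: [14, 14, 9, 30, 17, 24] -> [14, 14, 9] and [30, 17, 24]
  Split: [14, 14, 9] -> [14] and [14, 9]
    Split: [14, 9] -> [14] and [9]
    Merge: [14] + [9] -> [9, 14]
  Merge: [14] + [9, 14] -> [9, 14, 14]
  Split: [30, 17, 24] -> [30] and [17, 24]
    Split: [17, 24] -> [17] and [24]
    Merge: [17] + [24] -> [17, 24]
  Merge: [30] + [17, 24] -> [17, 24, 30]
Merge: [9, 14, 14] + [17, 24, 30] -> [9, 14, 14, 17, 24, 30]

Final sorted array: [9, 14, 14, 17, 24, 30]

The merge sort proceeds by recursively splitting the array and merging sorted halves.
After all merges, the sorted array is [9, 14, 14, 17, 24, 30].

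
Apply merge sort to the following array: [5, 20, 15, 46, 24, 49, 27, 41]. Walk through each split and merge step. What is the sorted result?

Merge sort trace:

Split: [5, 20, 15, 46, 24, 49, 27, 41] -> [5, 20, 15, 46] and [24, 49, 27, 41]
  Split: [5, 20, 15, 46] -> [5, 20] and [15, 46]
    Split: [5, 20] -> [5] and [20]
    Merge: [5] + [20] -> [5, 20]
    Split: [15, 46] -> [15] and [46]
    Merge: [15] + [46] -> [15, 46]
  Merge: [5, 20] + [15, 46] -> [5, 15, 20, 46]
  Split: [24, 49, 27, 41] -> [24, 49] and [27, 41]
    Split: [24, 49] -> [24] and [49]
    Merge: [24] + [49] -> [24, 49]
    Split: [27, 41] -> [27] and [41]
    Merge: [27] + [41] -> [27, 41]
  Merge: [24, 49] + [27, 41] -> [24, 27, 41, 49]
Merge: [5, 15, 20, 46] + [24, 27, 41, 49] -> [5, 15, 20, 24, 27, 41, 46, 49]

Final sorted array: [5, 15, 20, 24, 27, 41, 46, 49]

The merge sort proceeds by recursively splitting the array and merging sorted halves.
After all merges, the sorted array is [5, 15, 20, 24, 27, 41, 46, 49].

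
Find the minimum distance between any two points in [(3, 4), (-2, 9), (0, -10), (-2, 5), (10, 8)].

Computing all pairwise distances among 5 points:

d((3, 4), (-2, 9)) = 7.0711
d((3, 4), (0, -10)) = 14.3178
d((3, 4), (-2, 5)) = 5.099
d((3, 4), (10, 8)) = 8.0623
d((-2, 9), (0, -10)) = 19.105
d((-2, 9), (-2, 5)) = 4.0 <-- minimum
d((-2, 9), (10, 8)) = 12.0416
d((0, -10), (-2, 5)) = 15.1327
d((0, -10), (10, 8)) = 20.5913
d((-2, 5), (10, 8)) = 12.3693

Closest pair: (-2, 9) and (-2, 5) with distance 4.0

The closest pair is (-2, 9) and (-2, 5) with Euclidean distance 4.0. For 5 points, brute-force pairwise comparison is shown above. For large n, the divide-and-conquer algorithm (sort by x, recurse on halves, check the dividing strip) achieves O(n log n).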